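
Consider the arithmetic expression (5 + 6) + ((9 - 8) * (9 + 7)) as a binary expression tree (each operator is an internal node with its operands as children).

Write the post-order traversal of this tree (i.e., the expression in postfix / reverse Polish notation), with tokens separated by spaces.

Post-order on an expression tree gives postfix notation: for each operator, emit left operand, right operand, then the operator.

5 6 + 9 8 - 9 7 + * +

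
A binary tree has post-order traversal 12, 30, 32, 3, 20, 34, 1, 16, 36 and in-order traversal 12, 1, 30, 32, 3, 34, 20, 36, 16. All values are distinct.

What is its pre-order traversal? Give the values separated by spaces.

The last element of post-order is the root; it splits in-order into left and right subtrees.
Root 36: left subtree has 7 nodes {12, 1, 30, 32, 3, 34, 20}, right has 1 {16}.
  Root 1: left subtree has 1 node {12}, right has 5 {30, 32, 3, 34, 20}.
    Root 34: left subtree has 3 nodes {30, 32, 3}, right has 1 {20}.
      Root 3: left subtree has 2 nodes {30, 32}, right has 0 { }.
        Root 32: left subtree has 1 node {30}, right has 0 { }.

36 1 12 34 3 32 30 20 16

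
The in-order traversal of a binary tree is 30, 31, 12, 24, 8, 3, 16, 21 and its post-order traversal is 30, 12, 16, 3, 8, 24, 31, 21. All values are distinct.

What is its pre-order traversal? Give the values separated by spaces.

21 31 30 24 12 8 3 16

The last element of post-order is the root; it splits in-order into left and right subtrees.
Root 21: left subtree has 7 nodes {30, 31, 12, 24, 8, 3, 16}, right has 0 { }.
  Root 31: left subtree has 1 node {30}, right has 5 {12, 24, 8, 3, 16}.
    Root 24: left subtree has 1 node {12}, right has 3 {8, 3, 16}.
      Root 8: left subtree has 0 nodes { }, right has 2 {3, 16}.
        Root 3: left subtree has 0 nodes { }, right has 1 {16}.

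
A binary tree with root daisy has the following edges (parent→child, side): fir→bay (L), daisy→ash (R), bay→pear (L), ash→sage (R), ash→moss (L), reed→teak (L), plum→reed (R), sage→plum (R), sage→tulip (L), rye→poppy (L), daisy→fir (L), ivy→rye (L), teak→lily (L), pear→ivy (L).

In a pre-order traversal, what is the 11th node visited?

Pre-order visits the node, then its left subtree, then its right subtree.
Visit daisy.
At daisy: go left to fir.
  Visit fir.
  At fir: go left to bay.
    Visit bay.
    At bay: go left to pear.
      Visit pear.
      At pear: go left to ivy.
        Visit ivy.
        At ivy: go left to rye.
          Visit rye.
          At rye: go left to poppy.
            poppy is a leaf — visit poppy.
          At rye: no right child.
        At ivy: no right child.
      At pear: no right child.
    At bay: no right child.
  At fir: no right child.
At daisy: go right to ash.
  Visit ash.
  At ash: go left to moss.
    moss is a leaf — visit moss.
  At ash: go right to sage.
    Visit sage.
    At sage: go left to tulip.
      tulip is a leaf — visit tulip.
    At sage: go right to plum.
      Visit plum.
      At plum: no left child.
      At plum: go right to reed.
        Visit reed.
        At reed: go left to teak.
          Visit teak.
          At teak: go left to lily.
            lily is a leaf — visit lily.
          At teak: no right child.
        At reed: no right child.
Full pre-order sequence: daisy, fir, bay, pear, ivy, rye, poppy, ash, moss, sage, tulip, plum, reed, teak, lily.

tulip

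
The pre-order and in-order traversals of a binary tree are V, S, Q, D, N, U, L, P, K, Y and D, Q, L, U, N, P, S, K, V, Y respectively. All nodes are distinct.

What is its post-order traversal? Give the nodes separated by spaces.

The first element of pre-order is the root; it splits in-order into left and right subtrees.
Root V: left subtree has 8 nodes {D, Q, L, U, N, P, S, K}, right has 1 {Y}.
  Root S: left subtree has 6 nodes {D, Q, L, U, N, P}, right has 1 {K}.
    Root Q: left subtree has 1 node {D}, right has 4 {L, U, N, P}.
      Root N: left subtree has 2 nodes {L, U}, right has 1 {P}.
        Root U: left subtree has 1 node {L}, right has 0 { }.

D L U P N Q K S Y V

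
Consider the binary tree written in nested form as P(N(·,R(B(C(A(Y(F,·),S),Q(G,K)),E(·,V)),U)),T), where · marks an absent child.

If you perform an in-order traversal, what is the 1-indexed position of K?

9

In-order visits the left subtree, then the node, then the right subtree.
At P: go left to N.
  At N: no left child.
  Visit N.
  At N: go right to R.
    At R: go left to B.
      At B: go left to C.
        At C: go left to A.
          At A: go left to Y.
            At Y: go left to F.
              F is a leaf — visit F.
            Visit Y.
            At Y: no right child.
          Visit A.
          At A: go right to S.
            S is a leaf — visit S.
        Visit C.
        At C: go right to Q.
          At Q: go left to G.
            G is a leaf — visit G.
          Visit Q.
          At Q: go right to K.
            K is a leaf — visit K.
      Visit B.
      At B: go right to E.
        At E: no left child.
        Visit E.
        At E: go right to V.
          V is a leaf — visit V.
    Visit R.
    At R: go right to U.
      U is a leaf — visit U.
Visit P.
At P: go right to T.
  T is a leaf — visit T.
Full in-order sequence: N, F, Y, A, S, C, G, Q, K, B, E, V, R, U, P, T.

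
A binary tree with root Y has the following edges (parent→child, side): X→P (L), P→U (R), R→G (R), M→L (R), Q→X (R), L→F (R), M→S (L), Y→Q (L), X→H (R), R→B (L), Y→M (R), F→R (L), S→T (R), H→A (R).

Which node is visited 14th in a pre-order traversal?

Pre-order visits the node, then its left subtree, then its right subtree.
Visit Y.
At Y: go left to Q.
  Visit Q.
  At Q: no left child.
  At Q: go right to X.
    Visit X.
    At X: go left to P.
      Visit P.
      At P: no left child.
      At P: go right to U.
        U is a leaf — visit U.
    At X: go right to H.
      Visit H.
      At H: no left child.
      At H: go right to A.
        A is a leaf — visit A.
At Y: go right to M.
  Visit M.
  At M: go left to S.
    Visit S.
    At S: no left child.
    At S: go right to T.
      T is a leaf — visit T.
  At M: go right to L.
    Visit L.
    At L: no left child.
    At L: go right to F.
      Visit F.
      At F: go left to R.
        Visit R.
        At R: go left to B.
          B is a leaf — visit B.
        At R: go right to G.
          G is a leaf — visit G.
      At F: no right child.
Full pre-order sequence: Y, Q, X, P, U, H, A, M, S, T, L, F, R, B, G.

B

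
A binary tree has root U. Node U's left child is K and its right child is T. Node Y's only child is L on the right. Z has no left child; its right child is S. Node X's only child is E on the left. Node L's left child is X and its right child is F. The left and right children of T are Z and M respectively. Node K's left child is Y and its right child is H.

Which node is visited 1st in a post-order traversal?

Post-order visits the left subtree, then the right subtree, then the node.
At U: go left to K.
  At K: go left to Y.
    At Y: no left child.
    At Y: go right to L.
      At L: go left to X.
        At X: go left to E.
          E is a leaf — visit E.
        At X: no right child.
        Visit X.
      At L: go right to F.
        F is a leaf — visit F.
      Visit L.
    Visit Y.
  At K: go right to H.
    H is a leaf — visit H.
  Visit K.
At U: go right to T.
  At T: go left to Z.
    At Z: no left child.
    At Z: go right to S.
      S is a leaf — visit S.
    Visit Z.
  At T: go right to M.
    M is a leaf — visit M.
  Visit T.
Visit U.
Full post-order sequence: E, X, F, L, Y, H, K, S, Z, M, T, U.

E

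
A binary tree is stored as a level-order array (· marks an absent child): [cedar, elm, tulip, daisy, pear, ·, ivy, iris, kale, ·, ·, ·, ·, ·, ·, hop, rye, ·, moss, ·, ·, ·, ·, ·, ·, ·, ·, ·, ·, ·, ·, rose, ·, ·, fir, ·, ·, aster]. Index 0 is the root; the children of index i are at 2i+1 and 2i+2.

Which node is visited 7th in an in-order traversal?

kale

In-order visits the left subtree, then the node, then the right subtree.
At cedar: go left to elm.
  At elm: go left to daisy.
    At daisy: go left to iris.
      At iris: go left to hop.
        At hop: go left to rose.
          rose is a leaf — visit rose.
        Visit hop.
        At hop: no right child.
      Visit iris.
      At iris: go right to rye.
        At rye: no left child.
        Visit rye.
        At rye: go right to fir.
          fir is a leaf — visit fir.
    Visit daisy.
    At daisy: go right to kale.
      At kale: no left child.
      Visit kale.
      At kale: go right to moss.
        At moss: go left to aster.
          aster is a leaf — visit aster.
        Visit moss.
        At moss: no right child.
  Visit elm.
  At elm: go right to pear.
    pear is a leaf — visit pear.
Visit cedar.
At cedar: go right to tulip.
  At tulip: no left child.
  Visit tulip.
  At tulip: go right to ivy.
    ivy is a leaf — visit ivy.
Full in-order sequence: rose, hop, iris, rye, fir, daisy, kale, aster, moss, elm, pear, cedar, tulip, ivy.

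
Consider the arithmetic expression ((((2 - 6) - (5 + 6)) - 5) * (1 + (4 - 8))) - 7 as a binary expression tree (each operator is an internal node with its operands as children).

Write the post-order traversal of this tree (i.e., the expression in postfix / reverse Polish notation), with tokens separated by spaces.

Post-order on an expression tree gives postfix notation: for each operator, emit left operand, right operand, then the operator.

2 6 - 5 6 + - 5 - 1 4 8 - + * 7 -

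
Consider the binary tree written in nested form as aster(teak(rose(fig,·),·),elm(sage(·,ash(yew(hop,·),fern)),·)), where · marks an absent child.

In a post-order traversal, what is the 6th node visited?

fern

Post-order visits the left subtree, then the right subtree, then the node.
At aster: go left to teak.
  At teak: go left to rose.
    At rose: go left to fig.
      fig is a leaf — visit fig.
    At rose: no right child.
    Visit rose.
  At teak: no right child.
  Visit teak.
At aster: go right to elm.
  At elm: go left to sage.
    At sage: no left child.
    At sage: go right to ash.
      At ash: go left to yew.
        At yew: go left to hop.
          hop is a leaf — visit hop.
        At yew: no right child.
        Visit yew.
      At ash: go right to fern.
        fern is a leaf — visit fern.
      Visit ash.
    Visit sage.
  At elm: no right child.
  Visit elm.
Visit aster.
Full post-order sequence: fig, rose, teak, hop, yew, fern, ash, sage, elm, aster.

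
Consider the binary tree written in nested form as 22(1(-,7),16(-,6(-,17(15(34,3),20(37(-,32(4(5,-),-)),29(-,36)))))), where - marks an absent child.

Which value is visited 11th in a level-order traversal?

37

Level-order visits nodes level by level from the root, left to right within each level.
Level 0: 22
Level 1: 1, 16
Level 2: 7, 6
Level 3: 17
Level 4: 15, 20
Level 5: 34, 3, 37, 29
Level 6: 32, 36
Level 7: 4
Level 8: 5
Full level-order sequence: 22, 1, 16, 7, 6, 17, 15, 20, 34, 3, 37, 29, 32, 36, 4, 5.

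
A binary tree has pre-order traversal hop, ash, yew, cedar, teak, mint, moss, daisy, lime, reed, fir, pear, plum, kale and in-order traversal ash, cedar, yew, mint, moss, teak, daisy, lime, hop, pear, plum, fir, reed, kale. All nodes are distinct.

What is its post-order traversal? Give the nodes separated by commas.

cedar, moss, mint, lime, daisy, teak, yew, ash, plum, pear, fir, kale, reed, hop

The first element of pre-order is the root; it splits in-order into left and right subtrees.
Root hop: left subtree has 8 nodes {ash, cedar, yew, mint, moss, teak, daisy, lime}, right has 5 {pear, plum, fir, reed, kale}.
  Root ash: left subtree has 0 nodes { }, right has 7 {cedar, yew, mint, moss, teak, daisy, lime}.
    Root yew: left subtree has 1 node {cedar}, right has 5 {mint, moss, teak, daisy, lime}.
      Root teak: left subtree has 2 nodes {mint, moss}, right has 2 {daisy, lime}.
        Root mint: left subtree has 0 nodes { }, right has 1 {moss}.
        Root daisy: left subtree has 0 nodes { }, right has 1 {lime}.
  Root reed: left subtree has 3 nodes {pear, plum, fir}, right has 1 {kale}.
    Root fir: left subtree has 2 nodes {pear, plum}, right has 0 { }.
      Root pear: left subtree has 0 nodes { }, right has 1 {plum}.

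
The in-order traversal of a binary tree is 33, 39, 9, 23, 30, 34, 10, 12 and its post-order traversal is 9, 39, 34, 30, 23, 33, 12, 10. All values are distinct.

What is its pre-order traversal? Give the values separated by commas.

10, 33, 23, 39, 9, 30, 34, 12

The last element of post-order is the root; it splits in-order into left and right subtrees.
Root 10: left subtree has 6 nodes {33, 39, 9, 23, 30, 34}, right has 1 {12}.
  Root 33: left subtree has 0 nodes { }, right has 5 {39, 9, 23, 30, 34}.
    Root 23: left subtree has 2 nodes {39, 9}, right has 2 {30, 34}.
      Root 39: left subtree has 0 nodes { }, right has 1 {9}.
      Root 30: left subtree has 0 nodes { }, right has 1 {34}.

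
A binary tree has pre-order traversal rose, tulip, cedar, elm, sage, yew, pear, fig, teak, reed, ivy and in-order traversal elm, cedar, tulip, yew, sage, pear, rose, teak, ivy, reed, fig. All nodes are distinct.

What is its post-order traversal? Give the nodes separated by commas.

The first element of pre-order is the root; it splits in-order into left and right subtrees.
Root rose: left subtree has 6 nodes {elm, cedar, tulip, yew, sage, pear}, right has 4 {teak, ivy, reed, fig}.
  Root tulip: left subtree has 2 nodes {elm, cedar}, right has 3 {yew, sage, pear}.
    Root cedar: left subtree has 1 node {elm}, right has 0 { }.
    Root sage: left subtree has 1 node {yew}, right has 1 {pear}.
  Root fig: left subtree has 3 nodes {teak, ivy, reed}, right has 0 { }.
    Root teak: left subtree has 0 nodes { }, right has 2 {ivy, reed}.
      Root reed: left subtree has 1 node {ivy}, right has 0 { }.

elm, cedar, yew, pear, sage, tulip, ivy, reed, teak, fig, rose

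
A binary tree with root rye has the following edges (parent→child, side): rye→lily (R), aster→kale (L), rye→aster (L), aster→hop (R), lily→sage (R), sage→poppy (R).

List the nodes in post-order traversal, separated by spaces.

Post-order visits the left subtree, then the right subtree, then the node.
At rye: go left to aster.
  At aster: go left to kale.
    kale is a leaf — visit kale.
  At aster: go right to hop.
    hop is a leaf — visit hop.
  Visit aster.
At rye: go right to lily.
  At lily: no left child.
  At lily: go right to sage.
    At sage: no left child.
    At sage: go right to poppy.
      poppy is a leaf — visit poppy.
    Visit sage.
  Visit lily.
Visit rye.

kale hop aster poppy sage lily rye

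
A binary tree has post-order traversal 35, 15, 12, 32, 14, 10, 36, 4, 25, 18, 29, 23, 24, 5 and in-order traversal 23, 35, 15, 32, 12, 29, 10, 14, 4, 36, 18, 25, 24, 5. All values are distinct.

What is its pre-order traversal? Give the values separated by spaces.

The last element of post-order is the root; it splits in-order into left and right subtrees.
Root 5: left subtree has 13 nodes {23, 35, 15, 32, 12, 29, 10, 14, 4, 36, 18, 25, 24}, right has 0 { }.
  Root 24: left subtree has 12 nodes {23, 35, 15, 32, 12, 29, 10, 14, 4, 36, 18, 25}, right has 0 { }.
    Root 23: left subtree has 0 nodes { }, right has 11 {35, 15, 32, 12, 29, 10, 14, 4, 36, 18, 25}.
      Root 29: left subtree has 4 nodes {35, 15, 32, 12}, right has 6 {10, 14, 4, 36, 18, 25}.
        Root 32: left subtree has 2 nodes {35, 15}, right has 1 {12}.
          Root 15: left subtree has 1 node {35}, right has 0 { }.
        Root 18: left subtree has 4 nodes {10, 14, 4, 36}, right has 1 {25}.
          Root 4: left subtree has 2 nodes {10, 14}, right has 1 {36}.
            Root 10: left subtree has 0 nodes { }, right has 1 {14}.

5 24 23 29 32 15 35 12 18 4 10 14 36 25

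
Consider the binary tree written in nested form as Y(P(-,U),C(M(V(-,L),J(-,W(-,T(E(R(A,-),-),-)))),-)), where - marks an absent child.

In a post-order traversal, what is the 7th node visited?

E

Post-order visits the left subtree, then the right subtree, then the node.
At Y: go left to P.
  At P: no left child.
  At P: go right to U.
    U is a leaf — visit U.
  Visit P.
At Y: go right to C.
  At C: go left to M.
    At M: go left to V.
      At V: no left child.
      At V: go right to L.
        L is a leaf — visit L.
      Visit V.
    At M: go right to J.
      At J: no left child.
      At J: go right to W.
        At W: no left child.
        At W: go right to T.
          At T: go left to E.
            At E: go left to R.
              At R: go left to A.
                A is a leaf — visit A.
              At R: no right child.
              Visit R.
            At E: no right child.
            Visit E.
          At T: no right child.
          Visit T.
        Visit W.
      Visit J.
    Visit M.
  At C: no right child.
  Visit C.
Visit Y.
Full post-order sequence: U, P, L, V, A, R, E, T, W, J, M, C, Y.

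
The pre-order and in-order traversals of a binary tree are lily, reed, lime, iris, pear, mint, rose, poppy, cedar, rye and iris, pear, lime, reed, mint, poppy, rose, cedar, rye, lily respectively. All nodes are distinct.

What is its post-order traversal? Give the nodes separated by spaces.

pear iris lime poppy rye cedar rose mint reed lily

The first element of pre-order is the root; it splits in-order into left and right subtrees.
Root lily: left subtree has 9 nodes {iris, pear, lime, reed, mint, poppy, rose, cedar, rye}, right has 0 { }.
  Root reed: left subtree has 3 nodes {iris, pear, lime}, right has 5 {mint, poppy, rose, cedar, rye}.
    Root lime: left subtree has 2 nodes {iris, pear}, right has 0 { }.
      Root iris: left subtree has 0 nodes { }, right has 1 {pear}.
    Root mint: left subtree has 0 nodes { }, right has 4 {poppy, rose, cedar, rye}.
      Root rose: left subtree has 1 node {poppy}, right has 2 {cedar, rye}.
        Root cedar: left subtree has 0 nodes { }, right has 1 {rye}.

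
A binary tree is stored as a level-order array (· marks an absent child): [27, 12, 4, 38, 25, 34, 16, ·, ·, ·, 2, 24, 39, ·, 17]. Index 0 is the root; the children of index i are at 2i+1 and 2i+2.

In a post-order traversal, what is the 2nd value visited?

Post-order visits the left subtree, then the right subtree, then the node.
At 27: go left to 12.
  At 12: go left to 38.
    38 is a leaf — visit 38.
  At 12: go right to 25.
    At 25: no left child.
    At 25: go right to 2.
      2 is a leaf — visit 2.
    Visit 25.
  Visit 12.
At 27: go right to 4.
  At 4: go left to 34.
    At 34: go left to 24.
      24 is a leaf — visit 24.
    At 34: go right to 39.
      39 is a leaf — visit 39.
    Visit 34.
  At 4: go right to 16.
    At 16: no left child.
    At 16: go right to 17.
      17 is a leaf — visit 17.
    Visit 16.
  Visit 4.
Visit 27.
Full post-order sequence: 38, 2, 25, 12, 24, 39, 34, 17, 16, 4, 27.

2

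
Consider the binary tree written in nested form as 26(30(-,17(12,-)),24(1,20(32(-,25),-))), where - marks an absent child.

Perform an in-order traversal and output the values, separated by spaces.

In-order visits the left subtree, then the node, then the right subtree.
At 26: go left to 30.
  At 30: no left child.
  Visit 30.
  At 30: go right to 17.
    At 17: go left to 12.
      12 is a leaf — visit 12.
    Visit 17.
    At 17: no right child.
Visit 26.
At 26: go right to 24.
  At 24: go left to 1.
    1 is a leaf — visit 1.
  Visit 24.
  At 24: go right to 20.
    At 20: go left to 32.
      At 32: no left child.
      Visit 32.
      At 32: go right to 25.
        25 is a leaf — visit 25.
    Visit 20.
    At 20: no right child.

30 12 17 26 1 24 32 25 20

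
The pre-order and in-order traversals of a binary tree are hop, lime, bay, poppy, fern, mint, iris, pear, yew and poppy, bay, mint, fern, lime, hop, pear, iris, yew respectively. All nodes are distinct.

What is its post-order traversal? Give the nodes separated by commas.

The first element of pre-order is the root; it splits in-order into left and right subtrees.
Root hop: left subtree has 5 nodes {poppy, bay, mint, fern, lime}, right has 3 {pear, iris, yew}.
  Root lime: left subtree has 4 nodes {poppy, bay, mint, fern}, right has 0 { }.
    Root bay: left subtree has 1 node {poppy}, right has 2 {mint, fern}.
      Root fern: left subtree has 1 node {mint}, right has 0 { }.
  Root iris: left subtree has 1 node {pear}, right has 1 {yew}.

poppy, mint, fern, bay, lime, pear, yew, iris, hop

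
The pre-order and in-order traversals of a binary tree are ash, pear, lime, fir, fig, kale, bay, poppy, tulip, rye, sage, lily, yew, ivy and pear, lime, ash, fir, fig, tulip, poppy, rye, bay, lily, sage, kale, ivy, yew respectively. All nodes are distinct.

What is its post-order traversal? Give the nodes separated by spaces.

The first element of pre-order is the root; it splits in-order into left and right subtrees.
Root ash: left subtree has 2 nodes {pear, lime}, right has 11 {fir, fig, tulip, poppy, rye, bay, lily, sage, kale, ivy, yew}.
  Root pear: left subtree has 0 nodes { }, right has 1 {lime}.
  Root fir: left subtree has 0 nodes { }, right has 10 {fig, tulip, poppy, rye, bay, lily, sage, kale, ivy, yew}.
    Root fig: left subtree has 0 nodes { }, right has 9 {tulip, poppy, rye, bay, lily, sage, kale, ivy, yew}.
      Root kale: left subtree has 6 nodes {tulip, poppy, rye, bay, lily, sage}, right has 2 {ivy, yew}.
        Root bay: left subtree has 3 nodes {tulip, poppy, rye}, right has 2 {lily, sage}.
          Root poppy: left subtree has 1 node {tulip}, right has 1 {rye}.
          Root sage: left subtree has 1 node {lily}, right has 0 { }.
        Root yew: left subtree has 1 node {ivy}, right has 0 { }.

lime pear tulip rye poppy lily sage bay ivy yew kale fig fir ash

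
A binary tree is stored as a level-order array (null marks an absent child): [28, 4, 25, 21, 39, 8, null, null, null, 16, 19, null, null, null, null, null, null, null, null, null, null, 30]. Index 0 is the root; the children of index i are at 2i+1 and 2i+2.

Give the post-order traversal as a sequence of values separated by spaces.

Post-order visits the left subtree, then the right subtree, then the node.
At 28: go left to 4.
  At 4: go left to 21.
    21 is a leaf — visit 21.
  At 4: go right to 39.
    At 39: go left to 16.
      16 is a leaf — visit 16.
    At 39: go right to 19.
      At 19: go left to 30.
        30 is a leaf — visit 30.
      At 19: no right child.
      Visit 19.
    Visit 39.
  Visit 4.
At 28: go right to 25.
  At 25: go left to 8.
    8 is a leaf — visit 8.
  At 25: no right child.
  Visit 25.
Visit 28.

21 16 30 19 39 4 8 25 28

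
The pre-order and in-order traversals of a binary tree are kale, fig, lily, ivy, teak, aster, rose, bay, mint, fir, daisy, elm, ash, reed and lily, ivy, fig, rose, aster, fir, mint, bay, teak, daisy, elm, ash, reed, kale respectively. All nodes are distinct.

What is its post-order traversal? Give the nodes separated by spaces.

ivy lily rose fir mint bay aster reed ash elm daisy teak fig kale

The first element of pre-order is the root; it splits in-order into left and right subtrees.
Root kale: left subtree has 13 nodes {lily, ivy, fig, rose, aster, fir, mint, bay, teak, daisy, elm, ash, reed}, right has 0 { }.
  Root fig: left subtree has 2 nodes {lily, ivy}, right has 10 {rose, aster, fir, mint, bay, teak, daisy, elm, ash, reed}.
    Root lily: left subtree has 0 nodes { }, right has 1 {ivy}.
    Root teak: left subtree has 5 nodes {rose, aster, fir, mint, bay}, right has 4 {daisy, elm, ash, reed}.
      Root aster: left subtree has 1 node {rose}, right has 3 {fir, mint, bay}.
        Root bay: left subtree has 2 nodes {fir, mint}, right has 0 { }.
          Root mint: left subtree has 1 node {fir}, right has 0 { }.
      Root daisy: left subtree has 0 nodes { }, right has 3 {elm, ash, reed}.
        Root elm: left subtree has 0 nodes { }, right has 2 {ash, reed}.
          Root ash: left subtree has 0 nodes { }, right has 1 {reed}.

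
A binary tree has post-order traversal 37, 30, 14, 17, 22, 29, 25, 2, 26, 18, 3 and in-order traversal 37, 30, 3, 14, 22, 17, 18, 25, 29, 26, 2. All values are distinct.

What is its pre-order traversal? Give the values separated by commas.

3, 30, 37, 18, 22, 14, 17, 26, 25, 29, 2

The last element of post-order is the root; it splits in-order into left and right subtrees.
Root 3: left subtree has 2 nodes {37, 30}, right has 8 {14, 22, 17, 18, 25, 29, 26, 2}.
  Root 30: left subtree has 1 node {37}, right has 0 { }.
  Root 18: left subtree has 3 nodes {14, 22, 17}, right has 4 {25, 29, 26, 2}.
    Root 22: left subtree has 1 node {14}, right has 1 {17}.
    Root 26: left subtree has 2 nodes {25, 29}, right has 1 {2}.
      Root 25: left subtree has 0 nodes { }, right has 1 {29}.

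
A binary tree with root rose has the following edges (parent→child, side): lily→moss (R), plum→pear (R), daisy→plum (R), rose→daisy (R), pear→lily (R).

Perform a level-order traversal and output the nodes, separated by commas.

Level-order visits nodes level by level from the root, left to right within each level.
Level 0: rose
Level 1: daisy
Level 2: plum
Level 3: pear
Level 4: lily
Level 5: moss

rose, daisy, plum, pear, lily, moss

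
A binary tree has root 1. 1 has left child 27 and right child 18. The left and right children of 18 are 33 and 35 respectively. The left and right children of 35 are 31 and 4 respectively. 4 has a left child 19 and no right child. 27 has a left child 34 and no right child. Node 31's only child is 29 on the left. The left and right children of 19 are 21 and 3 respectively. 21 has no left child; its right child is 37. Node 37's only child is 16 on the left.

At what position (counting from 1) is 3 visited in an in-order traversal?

13

In-order visits the left subtree, then the node, then the right subtree.
At 1: go left to 27.
  At 27: go left to 34.
    34 is a leaf — visit 34.
  Visit 27.
  At 27: no right child.
Visit 1.
At 1: go right to 18.
  At 18: go left to 33.
    33 is a leaf — visit 33.
  Visit 18.
  At 18: go right to 35.
    At 35: go left to 31.
      At 31: go left to 29.
        29 is a leaf — visit 29.
      Visit 31.
      At 31: no right child.
    Visit 35.
    At 35: go right to 4.
      At 4: go left to 19.
        At 19: go left to 21.
          At 21: no left child.
          Visit 21.
          At 21: go right to 37.
            At 37: go left to 16.
              16 is a leaf — visit 16.
            Visit 37.
            At 37: no right child.
        Visit 19.
        At 19: go right to 3.
          3 is a leaf — visit 3.
      Visit 4.
      At 4: no right child.
Full in-order sequence: 34, 27, 1, 33, 18, 29, 31, 35, 21, 16, 37, 19, 3, 4.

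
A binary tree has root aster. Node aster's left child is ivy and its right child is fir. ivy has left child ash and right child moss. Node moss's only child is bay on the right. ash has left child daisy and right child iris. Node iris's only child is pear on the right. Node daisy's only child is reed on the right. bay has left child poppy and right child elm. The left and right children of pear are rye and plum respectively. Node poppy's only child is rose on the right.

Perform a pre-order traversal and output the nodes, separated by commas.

aster, ivy, ash, daisy, reed, iris, pear, rye, plum, moss, bay, poppy, rose, elm, fir

Pre-order visits the node, then its left subtree, then its right subtree.
Visit aster.
At aster: go left to ivy.
  Visit ivy.
  At ivy: go left to ash.
    Visit ash.
    At ash: go left to daisy.
      Visit daisy.
      At daisy: no left child.
      At daisy: go right to reed.
        reed is a leaf — visit reed.
    At ash: go right to iris.
      Visit iris.
      At iris: no left child.
      At iris: go right to pear.
        Visit pear.
        At pear: go left to rye.
          rye is a leaf — visit rye.
        At pear: go right to plum.
          plum is a leaf — visit plum.
  At ivy: go right to moss.
    Visit moss.
    At moss: no left child.
    At moss: go right to bay.
      Visit bay.
      At bay: go left to poppy.
        Visit poppy.
        At poppy: no left child.
        At poppy: go right to rose.
          rose is a leaf — visit rose.
      At bay: go right to elm.
        elm is a leaf — visit elm.
At aster: go right to fir.
  fir is a leaf — visit fir.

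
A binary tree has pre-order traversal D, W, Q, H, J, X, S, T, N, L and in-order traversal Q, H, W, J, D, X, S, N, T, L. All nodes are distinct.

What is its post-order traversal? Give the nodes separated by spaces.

H Q J W N L T S X D

The first element of pre-order is the root; it splits in-order into left and right subtrees.
Root D: left subtree has 4 nodes {Q, H, W, J}, right has 5 {X, S, N, T, L}.
  Root W: left subtree has 2 nodes {Q, H}, right has 1 {J}.
    Root Q: left subtree has 0 nodes { }, right has 1 {H}.
  Root X: left subtree has 0 nodes { }, right has 4 {S, N, T, L}.
    Root S: left subtree has 0 nodes { }, right has 3 {N, T, L}.
      Root T: left subtree has 1 node {N}, right has 1 {L}.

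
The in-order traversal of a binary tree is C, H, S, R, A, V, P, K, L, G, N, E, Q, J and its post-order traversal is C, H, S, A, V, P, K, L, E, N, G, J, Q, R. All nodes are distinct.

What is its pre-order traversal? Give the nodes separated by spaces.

The last element of post-order is the root; it splits in-order into left and right subtrees.
Root R: left subtree has 3 nodes {C, H, S}, right has 10 {A, V, P, K, L, G, N, E, Q, J}.
  Root S: left subtree has 2 nodes {C, H}, right has 0 { }.
    Root H: left subtree has 1 node {C}, right has 0 { }.
  Root Q: left subtree has 8 nodes {A, V, P, K, L, G, N, E}, right has 1 {J}.
    Root G: left subtree has 5 nodes {A, V, P, K, L}, right has 2 {N, E}.
      Root L: left subtree has 4 nodes {A, V, P, K}, right has 0 { }.
        Root K: left subtree has 3 nodes {A, V, P}, right has 0 { }.
          Root P: left subtree has 2 nodes {A, V}, right has 0 { }.
            Root V: left subtree has 1 node {A}, right has 0 { }.
      Root N: left subtree has 0 nodes { }, right has 1 {E}.

R S H C Q G L K P V A N E J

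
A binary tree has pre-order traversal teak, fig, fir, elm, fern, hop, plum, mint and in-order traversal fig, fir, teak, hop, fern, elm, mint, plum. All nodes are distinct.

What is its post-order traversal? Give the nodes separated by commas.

The first element of pre-order is the root; it splits in-order into left and right subtrees.
Root teak: left subtree has 2 nodes {fig, fir}, right has 5 {hop, fern, elm, mint, plum}.
  Root fig: left subtree has 0 nodes { }, right has 1 {fir}.
  Root elm: left subtree has 2 nodes {hop, fern}, right has 2 {mint, plum}.
    Root fern: left subtree has 1 node {hop}, right has 0 { }.
    Root plum: left subtree has 1 node {mint}, right has 0 { }.

fir, fig, hop, fern, mint, plum, elm, teak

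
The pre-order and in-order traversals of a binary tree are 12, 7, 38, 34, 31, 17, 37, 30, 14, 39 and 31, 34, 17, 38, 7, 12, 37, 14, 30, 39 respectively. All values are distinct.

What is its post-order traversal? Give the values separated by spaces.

31 17 34 38 7 14 39 30 37 12

The first element of pre-order is the root; it splits in-order into left and right subtrees.
Root 12: left subtree has 5 nodes {31, 34, 17, 38, 7}, right has 4 {37, 14, 30, 39}.
  Root 7: left subtree has 4 nodes {31, 34, 17, 38}, right has 0 { }.
    Root 38: left subtree has 3 nodes {31, 34, 17}, right has 0 { }.
      Root 34: left subtree has 1 node {31}, right has 1 {17}.
  Root 37: left subtree has 0 nodes { }, right has 3 {14, 30, 39}.
    Root 30: left subtree has 1 node {14}, right has 1 {39}.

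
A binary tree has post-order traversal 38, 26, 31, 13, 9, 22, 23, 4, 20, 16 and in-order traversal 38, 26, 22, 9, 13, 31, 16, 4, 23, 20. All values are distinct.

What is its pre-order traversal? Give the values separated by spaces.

The last element of post-order is the root; it splits in-order into left and right subtrees.
Root 16: left subtree has 6 nodes {38, 26, 22, 9, 13, 31}, right has 3 {4, 23, 20}.
  Root 22: left subtree has 2 nodes {38, 26}, right has 3 {9, 13, 31}.
    Root 26: left subtree has 1 node {38}, right has 0 { }.
    Root 9: left subtree has 0 nodes { }, right has 2 {13, 31}.
      Root 13: left subtree has 0 nodes { }, right has 1 {31}.
  Root 20: left subtree has 2 nodes {4, 23}, right has 0 { }.
    Root 4: left subtree has 0 nodes { }, right has 1 {23}.

16 22 26 38 9 13 31 20 4 23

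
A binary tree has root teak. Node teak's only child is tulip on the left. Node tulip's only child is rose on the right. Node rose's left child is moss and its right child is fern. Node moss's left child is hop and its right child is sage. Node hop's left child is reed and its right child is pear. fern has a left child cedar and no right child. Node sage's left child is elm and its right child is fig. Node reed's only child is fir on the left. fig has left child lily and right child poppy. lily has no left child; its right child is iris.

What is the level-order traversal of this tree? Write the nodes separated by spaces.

teak tulip rose moss fern hop sage cedar reed pear elm fig fir lily poppy iris

Level-order visits nodes level by level from the root, left to right within each level.
Level 0: teak
Level 1: tulip
Level 2: rose
Level 3: moss, fern
Level 4: hop, sage, cedar
Level 5: reed, pear, elm, fig
Level 6: fir, lily, poppy
Level 7: iris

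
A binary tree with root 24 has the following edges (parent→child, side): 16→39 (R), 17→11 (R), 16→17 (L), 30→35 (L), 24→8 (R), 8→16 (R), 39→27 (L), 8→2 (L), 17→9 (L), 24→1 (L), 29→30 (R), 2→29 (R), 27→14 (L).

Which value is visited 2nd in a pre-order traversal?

1

Pre-order visits the node, then its left subtree, then its right subtree.
Visit 24.
At 24: go left to 1.
  1 is a leaf — visit 1.
At 24: go right to 8.
  Visit 8.
  At 8: go left to 2.
    Visit 2.
    At 2: no left child.
    At 2: go right to 29.
      Visit 29.
      At 29: no left child.
      At 29: go right to 30.
        Visit 30.
        At 30: go left to 35.
          35 is a leaf — visit 35.
        At 30: no right child.
  At 8: go right to 16.
    Visit 16.
    At 16: go left to 17.
      Visit 17.
      At 17: go left to 9.
        9 is a leaf — visit 9.
      At 17: go right to 11.
        11 is a leaf — visit 11.
    At 16: go right to 39.
      Visit 39.
      At 39: go left to 27.
        Visit 27.
        At 27: go left to 14.
          14 is a leaf — visit 14.
        At 27: no right child.
      At 39: no right child.
Full pre-order sequence: 24, 1, 8, 2, 29, 30, 35, 16, 17, 9, 11, 39, 27, 14.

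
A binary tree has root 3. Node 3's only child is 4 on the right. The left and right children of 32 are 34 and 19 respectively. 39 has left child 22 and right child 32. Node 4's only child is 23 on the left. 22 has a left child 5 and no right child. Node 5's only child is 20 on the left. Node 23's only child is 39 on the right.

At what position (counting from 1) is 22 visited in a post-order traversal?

Post-order visits the left subtree, then the right subtree, then the node.
At 3: no left child.
At 3: go right to 4.
  At 4: go left to 23.
    At 23: no left child.
    At 23: go right to 39.
      At 39: go left to 22.
        At 22: go left to 5.
          At 5: go left to 20.
            20 is a leaf — visit 20.
          At 5: no right child.
          Visit 5.
        At 22: no right child.
        Visit 22.
      At 39: go right to 32.
        At 32: go left to 34.
          34 is a leaf — visit 34.
        At 32: go right to 19.
          19 is a leaf — visit 19.
        Visit 32.
      Visit 39.
    Visit 23.
  At 4: no right child.
  Visit 4.
Visit 3.
Full post-order sequence: 20, 5, 22, 34, 19, 32, 39, 23, 4, 3.

3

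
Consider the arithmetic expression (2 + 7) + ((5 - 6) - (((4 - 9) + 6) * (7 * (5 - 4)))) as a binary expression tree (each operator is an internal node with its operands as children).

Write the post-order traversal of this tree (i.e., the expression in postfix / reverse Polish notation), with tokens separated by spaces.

Post-order on an expression tree gives postfix notation: for each operator, emit left operand, right operand, then the operator.

2 7 + 5 6 - 4 9 - 6 + 7 5 4 - * * - +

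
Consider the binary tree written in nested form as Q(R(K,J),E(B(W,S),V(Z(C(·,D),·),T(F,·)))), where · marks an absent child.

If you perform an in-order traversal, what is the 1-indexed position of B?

6

In-order visits the left subtree, then the node, then the right subtree.
At Q: go left to R.
  At R: go left to K.
    K is a leaf — visit K.
  Visit R.
  At R: go right to J.
    J is a leaf — visit J.
Visit Q.
At Q: go right to E.
  At E: go left to B.
    At B: go left to W.
      W is a leaf — visit W.
    Visit B.
    At B: go right to S.
      S is a leaf — visit S.
  Visit E.
  At E: go right to V.
    At V: go left to Z.
      At Z: go left to C.
        At C: no left child.
        Visit C.
        At C: go right to D.
          D is a leaf — visit D.
      Visit Z.
      At Z: no right child.
    Visit V.
    At V: go right to T.
      At T: go left to F.
        F is a leaf — visit F.
      Visit T.
      At T: no right child.
Full in-order sequence: K, R, J, Q, W, B, S, E, C, D, Z, V, F, T.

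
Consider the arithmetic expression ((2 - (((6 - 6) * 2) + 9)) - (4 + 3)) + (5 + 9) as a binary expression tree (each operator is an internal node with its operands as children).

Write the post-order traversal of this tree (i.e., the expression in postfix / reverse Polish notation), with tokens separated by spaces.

Post-order on an expression tree gives postfix notation: for each operator, emit left operand, right operand, then the operator.

2 6 6 - 2 * 9 + - 4 3 + - 5 9 + +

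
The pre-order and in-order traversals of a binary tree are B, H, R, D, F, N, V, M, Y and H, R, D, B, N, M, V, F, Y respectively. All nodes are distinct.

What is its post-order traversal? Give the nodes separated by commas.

The first element of pre-order is the root; it splits in-order into left and right subtrees.
Root B: left subtree has 3 nodes {H, R, D}, right has 5 {N, M, V, F, Y}.
  Root H: left subtree has 0 nodes { }, right has 2 {R, D}.
    Root R: left subtree has 0 nodes { }, right has 1 {D}.
  Root F: left subtree has 3 nodes {N, M, V}, right has 1 {Y}.
    Root N: left subtree has 0 nodes { }, right has 2 {M, V}.
      Root V: left subtree has 1 node {M}, right has 0 { }.

D, R, H, M, V, N, Y, F, B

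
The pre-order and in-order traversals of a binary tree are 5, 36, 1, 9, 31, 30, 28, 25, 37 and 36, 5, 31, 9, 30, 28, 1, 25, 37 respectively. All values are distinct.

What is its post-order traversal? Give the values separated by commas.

The first element of pre-order is the root; it splits in-order into left and right subtrees.
Root 5: left subtree has 1 node {36}, right has 7 {31, 9, 30, 28, 1, 25, 37}.
  Root 1: left subtree has 4 nodes {31, 9, 30, 28}, right has 2 {25, 37}.
    Root 9: left subtree has 1 node {31}, right has 2 {30, 28}.
      Root 30: left subtree has 0 nodes { }, right has 1 {28}.
    Root 25: left subtree has 0 nodes { }, right has 1 {37}.

36, 31, 28, 30, 9, 37, 25, 1, 5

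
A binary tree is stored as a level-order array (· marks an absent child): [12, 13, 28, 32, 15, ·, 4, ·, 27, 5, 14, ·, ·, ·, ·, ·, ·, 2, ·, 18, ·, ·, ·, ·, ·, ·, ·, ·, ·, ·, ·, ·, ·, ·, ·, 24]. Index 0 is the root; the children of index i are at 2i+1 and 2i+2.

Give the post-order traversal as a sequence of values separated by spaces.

24 2 27 32 18 5 14 15 13 4 28 12

Post-order visits the left subtree, then the right subtree, then the node.
At 12: go left to 13.
  At 13: go left to 32.
    At 32: no left child.
    At 32: go right to 27.
      At 27: go left to 2.
        At 2: go left to 24.
          24 is a leaf — visit 24.
        At 2: no right child.
        Visit 2.
      At 27: no right child.
      Visit 27.
    Visit 32.
  At 13: go right to 15.
    At 15: go left to 5.
      At 5: go left to 18.
        18 is a leaf — visit 18.
      At 5: no right child.
      Visit 5.
    At 15: go right to 14.
      14 is a leaf — visit 14.
    Visit 15.
  Visit 13.
At 12: go right to 28.
  At 28: no left child.
  At 28: go right to 4.
    4 is a leaf — visit 4.
  Visit 28.
Visit 12.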